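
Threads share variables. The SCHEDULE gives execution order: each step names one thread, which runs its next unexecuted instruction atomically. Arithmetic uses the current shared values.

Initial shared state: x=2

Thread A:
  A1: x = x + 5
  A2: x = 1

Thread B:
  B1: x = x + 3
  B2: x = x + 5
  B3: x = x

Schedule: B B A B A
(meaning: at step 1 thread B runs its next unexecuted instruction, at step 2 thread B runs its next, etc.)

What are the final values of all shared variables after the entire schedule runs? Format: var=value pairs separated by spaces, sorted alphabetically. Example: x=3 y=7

Answer: x=1

Derivation:
Step 1: thread B executes B1 (x = x + 3). Shared: x=5. PCs: A@0 B@1
Step 2: thread B executes B2 (x = x + 5). Shared: x=10. PCs: A@0 B@2
Step 3: thread A executes A1 (x = x + 5). Shared: x=15. PCs: A@1 B@2
Step 4: thread B executes B3 (x = x). Shared: x=15. PCs: A@1 B@3
Step 5: thread A executes A2 (x = 1). Shared: x=1. PCs: A@2 B@3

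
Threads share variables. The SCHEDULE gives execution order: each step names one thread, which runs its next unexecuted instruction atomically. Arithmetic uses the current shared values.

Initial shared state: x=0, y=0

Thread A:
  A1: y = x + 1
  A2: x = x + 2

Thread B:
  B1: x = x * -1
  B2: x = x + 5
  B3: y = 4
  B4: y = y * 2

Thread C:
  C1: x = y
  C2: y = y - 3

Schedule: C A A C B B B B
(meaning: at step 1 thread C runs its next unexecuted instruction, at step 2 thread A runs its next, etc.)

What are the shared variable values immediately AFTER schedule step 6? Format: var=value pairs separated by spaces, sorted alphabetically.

Step 1: thread C executes C1 (x = y). Shared: x=0 y=0. PCs: A@0 B@0 C@1
Step 2: thread A executes A1 (y = x + 1). Shared: x=0 y=1. PCs: A@1 B@0 C@1
Step 3: thread A executes A2 (x = x + 2). Shared: x=2 y=1. PCs: A@2 B@0 C@1
Step 4: thread C executes C2 (y = y - 3). Shared: x=2 y=-2. PCs: A@2 B@0 C@2
Step 5: thread B executes B1 (x = x * -1). Shared: x=-2 y=-2. PCs: A@2 B@1 C@2
Step 6: thread B executes B2 (x = x + 5). Shared: x=3 y=-2. PCs: A@2 B@2 C@2

Answer: x=3 y=-2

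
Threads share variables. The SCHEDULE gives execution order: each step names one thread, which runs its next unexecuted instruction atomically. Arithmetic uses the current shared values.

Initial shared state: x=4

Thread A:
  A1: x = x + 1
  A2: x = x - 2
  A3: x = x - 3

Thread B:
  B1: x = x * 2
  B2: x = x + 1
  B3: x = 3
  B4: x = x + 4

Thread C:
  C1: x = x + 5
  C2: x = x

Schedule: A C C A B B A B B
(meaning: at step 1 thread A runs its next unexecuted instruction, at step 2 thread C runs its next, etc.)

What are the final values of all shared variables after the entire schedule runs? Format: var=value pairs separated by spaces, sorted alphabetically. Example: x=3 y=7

Step 1: thread A executes A1 (x = x + 1). Shared: x=5. PCs: A@1 B@0 C@0
Step 2: thread C executes C1 (x = x + 5). Shared: x=10. PCs: A@1 B@0 C@1
Step 3: thread C executes C2 (x = x). Shared: x=10. PCs: A@1 B@0 C@2
Step 4: thread A executes A2 (x = x - 2). Shared: x=8. PCs: A@2 B@0 C@2
Step 5: thread B executes B1 (x = x * 2). Shared: x=16. PCs: A@2 B@1 C@2
Step 6: thread B executes B2 (x = x + 1). Shared: x=17. PCs: A@2 B@2 C@2
Step 7: thread A executes A3 (x = x - 3). Shared: x=14. PCs: A@3 B@2 C@2
Step 8: thread B executes B3 (x = 3). Shared: x=3. PCs: A@3 B@3 C@2
Step 9: thread B executes B4 (x = x + 4). Shared: x=7. PCs: A@3 B@4 C@2

Answer: x=7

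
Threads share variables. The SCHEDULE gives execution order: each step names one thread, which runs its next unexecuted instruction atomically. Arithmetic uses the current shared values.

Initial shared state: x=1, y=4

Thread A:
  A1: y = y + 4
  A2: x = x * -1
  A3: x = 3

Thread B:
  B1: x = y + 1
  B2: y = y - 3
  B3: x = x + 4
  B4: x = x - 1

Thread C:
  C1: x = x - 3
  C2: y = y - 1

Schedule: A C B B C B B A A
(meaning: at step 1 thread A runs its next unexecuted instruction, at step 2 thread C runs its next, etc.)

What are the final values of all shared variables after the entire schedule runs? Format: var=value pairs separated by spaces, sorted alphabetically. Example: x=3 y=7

Answer: x=3 y=4

Derivation:
Step 1: thread A executes A1 (y = y + 4). Shared: x=1 y=8. PCs: A@1 B@0 C@0
Step 2: thread C executes C1 (x = x - 3). Shared: x=-2 y=8. PCs: A@1 B@0 C@1
Step 3: thread B executes B1 (x = y + 1). Shared: x=9 y=8. PCs: A@1 B@1 C@1
Step 4: thread B executes B2 (y = y - 3). Shared: x=9 y=5. PCs: A@1 B@2 C@1
Step 5: thread C executes C2 (y = y - 1). Shared: x=9 y=4. PCs: A@1 B@2 C@2
Step 6: thread B executes B3 (x = x + 4). Shared: x=13 y=4. PCs: A@1 B@3 C@2
Step 7: thread B executes B4 (x = x - 1). Shared: x=12 y=4. PCs: A@1 B@4 C@2
Step 8: thread A executes A2 (x = x * -1). Shared: x=-12 y=4. PCs: A@2 B@4 C@2
Step 9: thread A executes A3 (x = 3). Shared: x=3 y=4. PCs: A@3 B@4 C@2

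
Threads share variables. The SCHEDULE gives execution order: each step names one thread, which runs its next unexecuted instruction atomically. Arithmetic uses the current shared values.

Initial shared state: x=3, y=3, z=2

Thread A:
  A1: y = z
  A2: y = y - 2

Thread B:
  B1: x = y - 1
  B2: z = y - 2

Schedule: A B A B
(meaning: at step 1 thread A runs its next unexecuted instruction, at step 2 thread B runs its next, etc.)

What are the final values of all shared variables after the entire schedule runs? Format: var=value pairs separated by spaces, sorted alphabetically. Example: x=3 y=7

Step 1: thread A executes A1 (y = z). Shared: x=3 y=2 z=2. PCs: A@1 B@0
Step 2: thread B executes B1 (x = y - 1). Shared: x=1 y=2 z=2. PCs: A@1 B@1
Step 3: thread A executes A2 (y = y - 2). Shared: x=1 y=0 z=2. PCs: A@2 B@1
Step 4: thread B executes B2 (z = y - 2). Shared: x=1 y=0 z=-2. PCs: A@2 B@2

Answer: x=1 y=0 z=-2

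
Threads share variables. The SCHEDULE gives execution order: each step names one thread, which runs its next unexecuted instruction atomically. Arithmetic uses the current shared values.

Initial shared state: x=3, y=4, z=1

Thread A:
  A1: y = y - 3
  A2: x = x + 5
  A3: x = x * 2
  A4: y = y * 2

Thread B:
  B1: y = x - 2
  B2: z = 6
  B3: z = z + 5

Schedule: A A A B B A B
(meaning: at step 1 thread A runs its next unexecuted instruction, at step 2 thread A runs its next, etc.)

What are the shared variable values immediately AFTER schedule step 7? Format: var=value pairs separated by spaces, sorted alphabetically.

Answer: x=16 y=28 z=11

Derivation:
Step 1: thread A executes A1 (y = y - 3). Shared: x=3 y=1 z=1. PCs: A@1 B@0
Step 2: thread A executes A2 (x = x + 5). Shared: x=8 y=1 z=1. PCs: A@2 B@0
Step 3: thread A executes A3 (x = x * 2). Shared: x=16 y=1 z=1. PCs: A@3 B@0
Step 4: thread B executes B1 (y = x - 2). Shared: x=16 y=14 z=1. PCs: A@3 B@1
Step 5: thread B executes B2 (z = 6). Shared: x=16 y=14 z=6. PCs: A@3 B@2
Step 6: thread A executes A4 (y = y * 2). Shared: x=16 y=28 z=6. PCs: A@4 B@2
Step 7: thread B executes B3 (z = z + 5). Shared: x=16 y=28 z=11. PCs: A@4 B@3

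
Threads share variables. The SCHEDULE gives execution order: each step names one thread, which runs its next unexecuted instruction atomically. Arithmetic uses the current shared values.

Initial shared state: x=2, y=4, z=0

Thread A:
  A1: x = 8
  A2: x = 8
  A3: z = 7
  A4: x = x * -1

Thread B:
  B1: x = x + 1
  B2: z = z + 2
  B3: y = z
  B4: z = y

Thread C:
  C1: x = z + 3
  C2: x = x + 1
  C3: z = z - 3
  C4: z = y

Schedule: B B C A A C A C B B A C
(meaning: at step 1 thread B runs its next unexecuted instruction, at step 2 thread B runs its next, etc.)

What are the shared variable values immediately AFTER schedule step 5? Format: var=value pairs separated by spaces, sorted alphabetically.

Step 1: thread B executes B1 (x = x + 1). Shared: x=3 y=4 z=0. PCs: A@0 B@1 C@0
Step 2: thread B executes B2 (z = z + 2). Shared: x=3 y=4 z=2. PCs: A@0 B@2 C@0
Step 3: thread C executes C1 (x = z + 3). Shared: x=5 y=4 z=2. PCs: A@0 B@2 C@1
Step 4: thread A executes A1 (x = 8). Shared: x=8 y=4 z=2. PCs: A@1 B@2 C@1
Step 5: thread A executes A2 (x = 8). Shared: x=8 y=4 z=2. PCs: A@2 B@2 C@1

Answer: x=8 y=4 z=2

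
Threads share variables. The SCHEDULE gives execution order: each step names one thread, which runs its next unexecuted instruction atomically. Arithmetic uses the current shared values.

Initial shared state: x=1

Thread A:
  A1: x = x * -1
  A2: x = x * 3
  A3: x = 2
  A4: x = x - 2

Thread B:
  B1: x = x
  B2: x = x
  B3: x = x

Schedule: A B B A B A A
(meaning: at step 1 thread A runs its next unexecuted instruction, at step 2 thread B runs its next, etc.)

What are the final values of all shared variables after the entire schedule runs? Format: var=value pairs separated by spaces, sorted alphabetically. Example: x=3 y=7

Answer: x=0

Derivation:
Step 1: thread A executes A1 (x = x * -1). Shared: x=-1. PCs: A@1 B@0
Step 2: thread B executes B1 (x = x). Shared: x=-1. PCs: A@1 B@1
Step 3: thread B executes B2 (x = x). Shared: x=-1. PCs: A@1 B@2
Step 4: thread A executes A2 (x = x * 3). Shared: x=-3. PCs: A@2 B@2
Step 5: thread B executes B3 (x = x). Shared: x=-3. PCs: A@2 B@3
Step 6: thread A executes A3 (x = 2). Shared: x=2. PCs: A@3 B@3
Step 7: thread A executes A4 (x = x - 2). Shared: x=0. PCs: A@4 B@3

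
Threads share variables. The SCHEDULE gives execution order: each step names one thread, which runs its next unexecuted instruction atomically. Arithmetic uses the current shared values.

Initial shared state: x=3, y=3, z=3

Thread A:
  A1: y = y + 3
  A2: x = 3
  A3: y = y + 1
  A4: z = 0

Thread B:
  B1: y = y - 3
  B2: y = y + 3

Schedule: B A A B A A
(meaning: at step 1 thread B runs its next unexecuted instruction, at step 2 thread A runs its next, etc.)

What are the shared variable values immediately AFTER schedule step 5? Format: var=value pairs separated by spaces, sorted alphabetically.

Step 1: thread B executes B1 (y = y - 3). Shared: x=3 y=0 z=3. PCs: A@0 B@1
Step 2: thread A executes A1 (y = y + 3). Shared: x=3 y=3 z=3. PCs: A@1 B@1
Step 3: thread A executes A2 (x = 3). Shared: x=3 y=3 z=3. PCs: A@2 B@1
Step 4: thread B executes B2 (y = y + 3). Shared: x=3 y=6 z=3. PCs: A@2 B@2
Step 5: thread A executes A3 (y = y + 1). Shared: x=3 y=7 z=3. PCs: A@3 B@2

Answer: x=3 y=7 z=3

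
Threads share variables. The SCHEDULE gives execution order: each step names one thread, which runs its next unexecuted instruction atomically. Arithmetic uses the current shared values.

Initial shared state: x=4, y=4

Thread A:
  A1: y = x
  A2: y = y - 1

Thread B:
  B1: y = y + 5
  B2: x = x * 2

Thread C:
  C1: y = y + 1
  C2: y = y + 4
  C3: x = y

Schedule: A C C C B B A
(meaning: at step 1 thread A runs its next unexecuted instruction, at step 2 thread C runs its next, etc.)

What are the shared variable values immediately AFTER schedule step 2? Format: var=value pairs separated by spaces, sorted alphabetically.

Answer: x=4 y=5

Derivation:
Step 1: thread A executes A1 (y = x). Shared: x=4 y=4. PCs: A@1 B@0 C@0
Step 2: thread C executes C1 (y = y + 1). Shared: x=4 y=5. PCs: A@1 B@0 C@1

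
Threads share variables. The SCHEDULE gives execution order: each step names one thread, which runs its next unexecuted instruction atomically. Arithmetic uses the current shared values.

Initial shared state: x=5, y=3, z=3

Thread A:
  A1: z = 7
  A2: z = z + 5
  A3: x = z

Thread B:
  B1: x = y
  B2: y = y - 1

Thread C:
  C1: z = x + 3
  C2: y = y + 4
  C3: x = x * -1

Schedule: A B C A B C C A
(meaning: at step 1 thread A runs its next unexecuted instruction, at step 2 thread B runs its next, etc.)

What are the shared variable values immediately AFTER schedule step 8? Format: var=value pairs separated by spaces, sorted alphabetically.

Step 1: thread A executes A1 (z = 7). Shared: x=5 y=3 z=7. PCs: A@1 B@0 C@0
Step 2: thread B executes B1 (x = y). Shared: x=3 y=3 z=7. PCs: A@1 B@1 C@0
Step 3: thread C executes C1 (z = x + 3). Shared: x=3 y=3 z=6. PCs: A@1 B@1 C@1
Step 4: thread A executes A2 (z = z + 5). Shared: x=3 y=3 z=11. PCs: A@2 B@1 C@1
Step 5: thread B executes B2 (y = y - 1). Shared: x=3 y=2 z=11. PCs: A@2 B@2 C@1
Step 6: thread C executes C2 (y = y + 4). Shared: x=3 y=6 z=11. PCs: A@2 B@2 C@2
Step 7: thread C executes C3 (x = x * -1). Shared: x=-3 y=6 z=11. PCs: A@2 B@2 C@3
Step 8: thread A executes A3 (x = z). Shared: x=11 y=6 z=11. PCs: A@3 B@2 C@3

Answer: x=11 y=6 z=11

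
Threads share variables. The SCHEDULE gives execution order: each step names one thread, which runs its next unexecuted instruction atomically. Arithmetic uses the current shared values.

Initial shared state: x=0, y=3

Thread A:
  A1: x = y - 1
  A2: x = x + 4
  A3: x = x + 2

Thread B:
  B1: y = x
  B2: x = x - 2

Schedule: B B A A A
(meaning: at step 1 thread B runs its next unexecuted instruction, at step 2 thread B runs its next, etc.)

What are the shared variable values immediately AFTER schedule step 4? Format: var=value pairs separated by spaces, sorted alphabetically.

Step 1: thread B executes B1 (y = x). Shared: x=0 y=0. PCs: A@0 B@1
Step 2: thread B executes B2 (x = x - 2). Shared: x=-2 y=0. PCs: A@0 B@2
Step 3: thread A executes A1 (x = y - 1). Shared: x=-1 y=0. PCs: A@1 B@2
Step 4: thread A executes A2 (x = x + 4). Shared: x=3 y=0. PCs: A@2 B@2

Answer: x=3 y=0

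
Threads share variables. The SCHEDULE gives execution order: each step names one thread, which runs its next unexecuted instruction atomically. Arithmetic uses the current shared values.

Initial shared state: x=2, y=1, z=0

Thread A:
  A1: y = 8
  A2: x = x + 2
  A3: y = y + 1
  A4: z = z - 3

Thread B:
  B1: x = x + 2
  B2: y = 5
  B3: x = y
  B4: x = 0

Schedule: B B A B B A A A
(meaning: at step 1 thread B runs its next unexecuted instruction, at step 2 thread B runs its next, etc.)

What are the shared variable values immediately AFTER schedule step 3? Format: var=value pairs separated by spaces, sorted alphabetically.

Step 1: thread B executes B1 (x = x + 2). Shared: x=4 y=1 z=0. PCs: A@0 B@1
Step 2: thread B executes B2 (y = 5). Shared: x=4 y=5 z=0. PCs: A@0 B@2
Step 3: thread A executes A1 (y = 8). Shared: x=4 y=8 z=0. PCs: A@1 B@2

Answer: x=4 y=8 z=0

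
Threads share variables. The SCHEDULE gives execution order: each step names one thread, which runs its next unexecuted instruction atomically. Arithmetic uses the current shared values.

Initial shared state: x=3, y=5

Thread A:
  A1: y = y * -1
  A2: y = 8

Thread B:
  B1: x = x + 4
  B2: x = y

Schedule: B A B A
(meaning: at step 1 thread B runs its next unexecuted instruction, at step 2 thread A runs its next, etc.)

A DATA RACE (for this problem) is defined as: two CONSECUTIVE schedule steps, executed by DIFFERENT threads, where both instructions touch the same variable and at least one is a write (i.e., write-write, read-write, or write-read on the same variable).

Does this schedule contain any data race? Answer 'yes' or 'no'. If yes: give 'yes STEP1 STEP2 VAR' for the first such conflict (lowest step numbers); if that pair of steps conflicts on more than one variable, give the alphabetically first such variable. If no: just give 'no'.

Steps 1,2: B(r=x,w=x) vs A(r=y,w=y). No conflict.
Steps 2,3: A(y = y * -1) vs B(x = y). RACE on y (W-R).
Steps 3,4: B(x = y) vs A(y = 8). RACE on y (R-W).
First conflict at steps 2,3.

Answer: yes 2 3 y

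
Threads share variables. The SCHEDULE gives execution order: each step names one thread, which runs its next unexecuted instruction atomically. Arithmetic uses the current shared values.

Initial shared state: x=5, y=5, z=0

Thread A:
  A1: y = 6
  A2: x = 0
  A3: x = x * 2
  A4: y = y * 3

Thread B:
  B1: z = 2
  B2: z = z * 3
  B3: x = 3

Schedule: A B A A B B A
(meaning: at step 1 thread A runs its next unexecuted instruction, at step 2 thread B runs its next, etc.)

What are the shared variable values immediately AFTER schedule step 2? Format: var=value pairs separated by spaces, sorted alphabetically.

Answer: x=5 y=6 z=2

Derivation:
Step 1: thread A executes A1 (y = 6). Shared: x=5 y=6 z=0. PCs: A@1 B@0
Step 2: thread B executes B1 (z = 2). Shared: x=5 y=6 z=2. PCs: A@1 B@1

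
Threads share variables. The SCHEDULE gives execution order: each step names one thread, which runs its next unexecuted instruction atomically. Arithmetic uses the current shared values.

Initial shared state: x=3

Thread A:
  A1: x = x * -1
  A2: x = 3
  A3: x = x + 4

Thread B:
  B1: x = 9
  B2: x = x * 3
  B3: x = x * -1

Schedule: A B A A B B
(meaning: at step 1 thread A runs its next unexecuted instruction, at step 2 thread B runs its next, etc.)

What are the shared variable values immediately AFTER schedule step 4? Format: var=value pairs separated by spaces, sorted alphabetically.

Answer: x=7

Derivation:
Step 1: thread A executes A1 (x = x * -1). Shared: x=-3. PCs: A@1 B@0
Step 2: thread B executes B1 (x = 9). Shared: x=9. PCs: A@1 B@1
Step 3: thread A executes A2 (x = 3). Shared: x=3. PCs: A@2 B@1
Step 4: thread A executes A3 (x = x + 4). Shared: x=7. PCs: A@3 B@1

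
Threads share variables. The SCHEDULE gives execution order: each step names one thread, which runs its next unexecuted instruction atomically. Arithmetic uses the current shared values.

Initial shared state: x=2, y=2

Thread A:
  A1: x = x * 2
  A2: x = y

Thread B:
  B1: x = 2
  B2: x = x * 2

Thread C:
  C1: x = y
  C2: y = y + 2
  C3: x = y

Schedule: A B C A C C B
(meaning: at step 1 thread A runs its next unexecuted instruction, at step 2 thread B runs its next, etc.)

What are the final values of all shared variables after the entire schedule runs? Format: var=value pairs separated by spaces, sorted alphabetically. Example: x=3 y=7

Answer: x=8 y=4

Derivation:
Step 1: thread A executes A1 (x = x * 2). Shared: x=4 y=2. PCs: A@1 B@0 C@0
Step 2: thread B executes B1 (x = 2). Shared: x=2 y=2. PCs: A@1 B@1 C@0
Step 3: thread C executes C1 (x = y). Shared: x=2 y=2. PCs: A@1 B@1 C@1
Step 4: thread A executes A2 (x = y). Shared: x=2 y=2. PCs: A@2 B@1 C@1
Step 5: thread C executes C2 (y = y + 2). Shared: x=2 y=4. PCs: A@2 B@1 C@2
Step 6: thread C executes C3 (x = y). Shared: x=4 y=4. PCs: A@2 B@1 C@3
Step 7: thread B executes B2 (x = x * 2). Shared: x=8 y=4. PCs: A@2 B@2 C@3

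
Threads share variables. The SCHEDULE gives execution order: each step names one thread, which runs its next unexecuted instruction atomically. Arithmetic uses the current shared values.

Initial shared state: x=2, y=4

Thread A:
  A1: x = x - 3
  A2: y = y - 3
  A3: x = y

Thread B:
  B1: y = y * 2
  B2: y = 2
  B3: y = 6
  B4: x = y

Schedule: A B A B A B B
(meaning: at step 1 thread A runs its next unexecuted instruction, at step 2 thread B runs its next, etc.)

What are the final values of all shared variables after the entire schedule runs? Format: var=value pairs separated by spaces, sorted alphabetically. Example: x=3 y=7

Answer: x=6 y=6

Derivation:
Step 1: thread A executes A1 (x = x - 3). Shared: x=-1 y=4. PCs: A@1 B@0
Step 2: thread B executes B1 (y = y * 2). Shared: x=-1 y=8. PCs: A@1 B@1
Step 3: thread A executes A2 (y = y - 3). Shared: x=-1 y=5. PCs: A@2 B@1
Step 4: thread B executes B2 (y = 2). Shared: x=-1 y=2. PCs: A@2 B@2
Step 5: thread A executes A3 (x = y). Shared: x=2 y=2. PCs: A@3 B@2
Step 6: thread B executes B3 (y = 6). Shared: x=2 y=6. PCs: A@3 B@3
Step 7: thread B executes B4 (x = y). Shared: x=6 y=6. PCs: A@3 B@4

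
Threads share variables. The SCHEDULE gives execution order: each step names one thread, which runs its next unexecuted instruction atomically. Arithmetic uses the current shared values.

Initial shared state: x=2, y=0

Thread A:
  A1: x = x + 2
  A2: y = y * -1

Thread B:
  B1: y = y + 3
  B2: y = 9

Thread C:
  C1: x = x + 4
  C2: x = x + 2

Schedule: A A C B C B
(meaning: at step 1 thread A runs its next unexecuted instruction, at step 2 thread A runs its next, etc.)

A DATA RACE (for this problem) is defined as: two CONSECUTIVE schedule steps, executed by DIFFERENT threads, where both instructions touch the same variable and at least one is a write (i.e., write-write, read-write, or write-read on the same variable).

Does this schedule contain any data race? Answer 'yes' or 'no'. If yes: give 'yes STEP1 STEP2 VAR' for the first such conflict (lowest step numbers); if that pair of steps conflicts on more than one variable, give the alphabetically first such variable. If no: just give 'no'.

Answer: no

Derivation:
Steps 1,2: same thread (A). No race.
Steps 2,3: A(r=y,w=y) vs C(r=x,w=x). No conflict.
Steps 3,4: C(r=x,w=x) vs B(r=y,w=y). No conflict.
Steps 4,5: B(r=y,w=y) vs C(r=x,w=x). No conflict.
Steps 5,6: C(r=x,w=x) vs B(r=-,w=y). No conflict.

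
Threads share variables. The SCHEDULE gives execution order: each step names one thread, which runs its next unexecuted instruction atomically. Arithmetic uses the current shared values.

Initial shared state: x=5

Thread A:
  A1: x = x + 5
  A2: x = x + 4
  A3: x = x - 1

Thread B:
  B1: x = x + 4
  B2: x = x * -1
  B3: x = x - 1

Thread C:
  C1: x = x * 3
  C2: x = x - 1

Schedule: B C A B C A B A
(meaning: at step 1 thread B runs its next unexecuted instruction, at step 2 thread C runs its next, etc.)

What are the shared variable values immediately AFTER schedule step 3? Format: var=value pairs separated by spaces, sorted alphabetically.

Step 1: thread B executes B1 (x = x + 4). Shared: x=9. PCs: A@0 B@1 C@0
Step 2: thread C executes C1 (x = x * 3). Shared: x=27. PCs: A@0 B@1 C@1
Step 3: thread A executes A1 (x = x + 5). Shared: x=32. PCs: A@1 B@1 C@1

Answer: x=32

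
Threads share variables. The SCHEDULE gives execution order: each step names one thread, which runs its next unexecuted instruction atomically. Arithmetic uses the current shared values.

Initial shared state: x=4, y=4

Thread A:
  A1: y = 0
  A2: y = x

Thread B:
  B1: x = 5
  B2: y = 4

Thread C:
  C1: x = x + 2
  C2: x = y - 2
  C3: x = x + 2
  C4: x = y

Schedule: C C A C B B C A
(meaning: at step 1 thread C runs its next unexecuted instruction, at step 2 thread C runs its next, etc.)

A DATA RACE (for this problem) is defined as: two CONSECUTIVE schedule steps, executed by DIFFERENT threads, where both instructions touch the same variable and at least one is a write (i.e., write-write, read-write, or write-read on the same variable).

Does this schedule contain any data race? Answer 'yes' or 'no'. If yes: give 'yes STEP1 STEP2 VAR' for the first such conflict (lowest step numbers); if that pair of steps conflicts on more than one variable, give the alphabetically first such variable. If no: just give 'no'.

Steps 1,2: same thread (C). No race.
Steps 2,3: C(x = y - 2) vs A(y = 0). RACE on y (R-W).
Steps 3,4: A(r=-,w=y) vs C(r=x,w=x). No conflict.
Steps 4,5: C(x = x + 2) vs B(x = 5). RACE on x (W-W).
Steps 5,6: same thread (B). No race.
Steps 6,7: B(y = 4) vs C(x = y). RACE on y (W-R).
Steps 7,8: C(x = y) vs A(y = x). RACE on x (W-R), y (R-W). Multiple vars; alphabetically first is x.
First conflict at steps 2,3.

Answer: yes 2 3 y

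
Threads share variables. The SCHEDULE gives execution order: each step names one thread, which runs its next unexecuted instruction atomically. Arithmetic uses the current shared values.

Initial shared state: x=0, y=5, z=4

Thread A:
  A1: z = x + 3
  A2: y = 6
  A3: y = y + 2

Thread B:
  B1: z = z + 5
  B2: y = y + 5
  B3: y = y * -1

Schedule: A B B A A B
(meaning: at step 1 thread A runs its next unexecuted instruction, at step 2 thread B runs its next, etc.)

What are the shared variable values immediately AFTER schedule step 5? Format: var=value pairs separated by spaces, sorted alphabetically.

Step 1: thread A executes A1 (z = x + 3). Shared: x=0 y=5 z=3. PCs: A@1 B@0
Step 2: thread B executes B1 (z = z + 5). Shared: x=0 y=5 z=8. PCs: A@1 B@1
Step 3: thread B executes B2 (y = y + 5). Shared: x=0 y=10 z=8. PCs: A@1 B@2
Step 4: thread A executes A2 (y = 6). Shared: x=0 y=6 z=8. PCs: A@2 B@2
Step 5: thread A executes A3 (y = y + 2). Shared: x=0 y=8 z=8. PCs: A@3 B@2

Answer: x=0 y=8 z=8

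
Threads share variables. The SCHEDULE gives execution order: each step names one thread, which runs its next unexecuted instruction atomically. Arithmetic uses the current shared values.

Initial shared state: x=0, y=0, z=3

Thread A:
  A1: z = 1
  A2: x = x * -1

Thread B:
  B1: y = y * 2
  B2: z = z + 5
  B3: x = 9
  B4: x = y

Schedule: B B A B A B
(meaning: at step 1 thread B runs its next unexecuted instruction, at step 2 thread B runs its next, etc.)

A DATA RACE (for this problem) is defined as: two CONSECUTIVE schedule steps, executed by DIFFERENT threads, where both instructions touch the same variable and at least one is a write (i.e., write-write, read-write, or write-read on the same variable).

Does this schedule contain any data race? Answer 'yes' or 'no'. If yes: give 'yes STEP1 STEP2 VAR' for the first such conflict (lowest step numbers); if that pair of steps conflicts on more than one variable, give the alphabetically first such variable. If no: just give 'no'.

Steps 1,2: same thread (B). No race.
Steps 2,3: B(z = z + 5) vs A(z = 1). RACE on z (W-W).
Steps 3,4: A(r=-,w=z) vs B(r=-,w=x). No conflict.
Steps 4,5: B(x = 9) vs A(x = x * -1). RACE on x (W-W).
Steps 5,6: A(x = x * -1) vs B(x = y). RACE on x (W-W).
First conflict at steps 2,3.

Answer: yes 2 3 z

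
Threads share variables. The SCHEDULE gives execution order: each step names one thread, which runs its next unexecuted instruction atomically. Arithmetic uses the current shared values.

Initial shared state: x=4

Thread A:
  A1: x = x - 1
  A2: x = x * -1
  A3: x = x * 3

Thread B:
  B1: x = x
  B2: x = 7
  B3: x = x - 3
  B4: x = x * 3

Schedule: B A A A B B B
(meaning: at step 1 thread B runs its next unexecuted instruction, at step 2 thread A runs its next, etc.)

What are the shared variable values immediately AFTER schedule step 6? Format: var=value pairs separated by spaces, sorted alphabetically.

Step 1: thread B executes B1 (x = x). Shared: x=4. PCs: A@0 B@1
Step 2: thread A executes A1 (x = x - 1). Shared: x=3. PCs: A@1 B@1
Step 3: thread A executes A2 (x = x * -1). Shared: x=-3. PCs: A@2 B@1
Step 4: thread A executes A3 (x = x * 3). Shared: x=-9. PCs: A@3 B@1
Step 5: thread B executes B2 (x = 7). Shared: x=7. PCs: A@3 B@2
Step 6: thread B executes B3 (x = x - 3). Shared: x=4. PCs: A@3 B@3

Answer: x=4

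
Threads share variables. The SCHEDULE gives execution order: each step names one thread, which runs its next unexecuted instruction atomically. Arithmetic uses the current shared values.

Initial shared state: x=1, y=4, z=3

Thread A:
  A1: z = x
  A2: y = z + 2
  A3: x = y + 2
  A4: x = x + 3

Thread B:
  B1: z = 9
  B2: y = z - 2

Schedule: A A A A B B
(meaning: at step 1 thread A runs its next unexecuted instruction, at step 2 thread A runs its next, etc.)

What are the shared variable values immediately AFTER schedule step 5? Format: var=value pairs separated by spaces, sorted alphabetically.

Step 1: thread A executes A1 (z = x). Shared: x=1 y=4 z=1. PCs: A@1 B@0
Step 2: thread A executes A2 (y = z + 2). Shared: x=1 y=3 z=1. PCs: A@2 B@0
Step 3: thread A executes A3 (x = y + 2). Shared: x=5 y=3 z=1. PCs: A@3 B@0
Step 4: thread A executes A4 (x = x + 3). Shared: x=8 y=3 z=1. PCs: A@4 B@0
Step 5: thread B executes B1 (z = 9). Shared: x=8 y=3 z=9. PCs: A@4 B@1

Answer: x=8 y=3 z=9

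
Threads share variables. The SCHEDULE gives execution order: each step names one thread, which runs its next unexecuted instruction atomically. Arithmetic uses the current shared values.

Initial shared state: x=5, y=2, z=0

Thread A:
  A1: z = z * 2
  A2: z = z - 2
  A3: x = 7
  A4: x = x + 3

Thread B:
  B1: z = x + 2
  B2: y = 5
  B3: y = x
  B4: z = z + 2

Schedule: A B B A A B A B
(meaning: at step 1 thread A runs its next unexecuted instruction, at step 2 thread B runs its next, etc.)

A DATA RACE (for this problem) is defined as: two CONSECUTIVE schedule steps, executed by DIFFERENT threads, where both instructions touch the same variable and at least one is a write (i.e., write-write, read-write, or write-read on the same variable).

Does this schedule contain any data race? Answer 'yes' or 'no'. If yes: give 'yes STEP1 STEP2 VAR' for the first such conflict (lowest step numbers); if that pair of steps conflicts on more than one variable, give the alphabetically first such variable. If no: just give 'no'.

Answer: yes 1 2 z

Derivation:
Steps 1,2: A(z = z * 2) vs B(z = x + 2). RACE on z (W-W).
Steps 2,3: same thread (B). No race.
Steps 3,4: B(r=-,w=y) vs A(r=z,w=z). No conflict.
Steps 4,5: same thread (A). No race.
Steps 5,6: A(x = 7) vs B(y = x). RACE on x (W-R).
Steps 6,7: B(y = x) vs A(x = x + 3). RACE on x (R-W).
Steps 7,8: A(r=x,w=x) vs B(r=z,w=z). No conflict.
First conflict at steps 1,2.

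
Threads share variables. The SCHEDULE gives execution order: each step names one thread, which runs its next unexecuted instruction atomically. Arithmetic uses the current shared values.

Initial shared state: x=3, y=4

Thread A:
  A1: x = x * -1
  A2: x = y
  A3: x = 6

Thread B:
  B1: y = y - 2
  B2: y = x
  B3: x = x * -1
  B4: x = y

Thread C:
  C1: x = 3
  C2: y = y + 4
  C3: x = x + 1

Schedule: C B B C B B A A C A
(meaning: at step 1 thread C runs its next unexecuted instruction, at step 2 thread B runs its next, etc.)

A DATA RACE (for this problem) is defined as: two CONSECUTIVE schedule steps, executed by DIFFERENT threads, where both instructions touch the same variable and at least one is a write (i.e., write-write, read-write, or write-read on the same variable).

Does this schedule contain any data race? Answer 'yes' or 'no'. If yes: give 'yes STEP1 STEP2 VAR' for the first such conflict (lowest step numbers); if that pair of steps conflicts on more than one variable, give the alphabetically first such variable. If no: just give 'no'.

Answer: yes 3 4 y

Derivation:
Steps 1,2: C(r=-,w=x) vs B(r=y,w=y). No conflict.
Steps 2,3: same thread (B). No race.
Steps 3,4: B(y = x) vs C(y = y + 4). RACE on y (W-W).
Steps 4,5: C(r=y,w=y) vs B(r=x,w=x). No conflict.
Steps 5,6: same thread (B). No race.
Steps 6,7: B(x = y) vs A(x = x * -1). RACE on x (W-W).
Steps 7,8: same thread (A). No race.
Steps 8,9: A(x = y) vs C(x = x + 1). RACE on x (W-W).
Steps 9,10: C(x = x + 1) vs A(x = 6). RACE on x (W-W).
First conflict at steps 3,4.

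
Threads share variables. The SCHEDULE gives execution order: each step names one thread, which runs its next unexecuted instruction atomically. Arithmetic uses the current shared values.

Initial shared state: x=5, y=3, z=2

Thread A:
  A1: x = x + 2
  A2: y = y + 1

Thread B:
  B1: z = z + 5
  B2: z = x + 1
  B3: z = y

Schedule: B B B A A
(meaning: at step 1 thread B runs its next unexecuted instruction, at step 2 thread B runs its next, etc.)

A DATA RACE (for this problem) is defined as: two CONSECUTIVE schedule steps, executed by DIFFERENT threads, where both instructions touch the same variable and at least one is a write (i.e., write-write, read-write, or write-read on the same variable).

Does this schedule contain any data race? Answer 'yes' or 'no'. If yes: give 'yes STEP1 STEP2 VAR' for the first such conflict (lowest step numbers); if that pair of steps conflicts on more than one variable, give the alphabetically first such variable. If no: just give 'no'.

Steps 1,2: same thread (B). No race.
Steps 2,3: same thread (B). No race.
Steps 3,4: B(r=y,w=z) vs A(r=x,w=x). No conflict.
Steps 4,5: same thread (A). No race.

Answer: no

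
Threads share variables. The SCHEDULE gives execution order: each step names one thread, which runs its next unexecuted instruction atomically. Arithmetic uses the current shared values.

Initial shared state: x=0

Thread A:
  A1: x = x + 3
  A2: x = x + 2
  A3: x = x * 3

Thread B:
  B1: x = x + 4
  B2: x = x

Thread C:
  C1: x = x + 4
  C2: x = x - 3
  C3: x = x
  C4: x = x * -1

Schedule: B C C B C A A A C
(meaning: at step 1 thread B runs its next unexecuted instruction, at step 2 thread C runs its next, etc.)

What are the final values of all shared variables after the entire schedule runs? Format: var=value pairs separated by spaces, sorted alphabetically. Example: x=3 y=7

Step 1: thread B executes B1 (x = x + 4). Shared: x=4. PCs: A@0 B@1 C@0
Step 2: thread C executes C1 (x = x + 4). Shared: x=8. PCs: A@0 B@1 C@1
Step 3: thread C executes C2 (x = x - 3). Shared: x=5. PCs: A@0 B@1 C@2
Step 4: thread B executes B2 (x = x). Shared: x=5. PCs: A@0 B@2 C@2
Step 5: thread C executes C3 (x = x). Shared: x=5. PCs: A@0 B@2 C@3
Step 6: thread A executes A1 (x = x + 3). Shared: x=8. PCs: A@1 B@2 C@3
Step 7: thread A executes A2 (x = x + 2). Shared: x=10. PCs: A@2 B@2 C@3
Step 8: thread A executes A3 (x = x * 3). Shared: x=30. PCs: A@3 B@2 C@3
Step 9: thread C executes C4 (x = x * -1). Shared: x=-30. PCs: A@3 B@2 C@4

Answer: x=-30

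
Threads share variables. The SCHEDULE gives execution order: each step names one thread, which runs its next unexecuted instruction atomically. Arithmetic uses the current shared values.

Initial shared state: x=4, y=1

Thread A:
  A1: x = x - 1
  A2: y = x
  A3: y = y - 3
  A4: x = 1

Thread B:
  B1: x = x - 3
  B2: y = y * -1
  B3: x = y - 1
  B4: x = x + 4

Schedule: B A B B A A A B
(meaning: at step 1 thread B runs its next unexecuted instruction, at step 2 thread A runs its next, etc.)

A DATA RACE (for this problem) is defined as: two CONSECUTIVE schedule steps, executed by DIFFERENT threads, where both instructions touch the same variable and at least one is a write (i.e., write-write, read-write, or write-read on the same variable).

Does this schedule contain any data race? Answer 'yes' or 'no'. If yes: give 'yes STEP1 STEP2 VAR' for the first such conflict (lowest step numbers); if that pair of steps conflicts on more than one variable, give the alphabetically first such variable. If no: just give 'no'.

Answer: yes 1 2 x

Derivation:
Steps 1,2: B(x = x - 3) vs A(x = x - 1). RACE on x (W-W).
Steps 2,3: A(r=x,w=x) vs B(r=y,w=y). No conflict.
Steps 3,4: same thread (B). No race.
Steps 4,5: B(x = y - 1) vs A(y = x). RACE on x (W-R), y (R-W). Multiple vars; alphabetically first is x.
Steps 5,6: same thread (A). No race.
Steps 6,7: same thread (A). No race.
Steps 7,8: A(x = 1) vs B(x = x + 4). RACE on x (W-W).
First conflict at steps 1,2.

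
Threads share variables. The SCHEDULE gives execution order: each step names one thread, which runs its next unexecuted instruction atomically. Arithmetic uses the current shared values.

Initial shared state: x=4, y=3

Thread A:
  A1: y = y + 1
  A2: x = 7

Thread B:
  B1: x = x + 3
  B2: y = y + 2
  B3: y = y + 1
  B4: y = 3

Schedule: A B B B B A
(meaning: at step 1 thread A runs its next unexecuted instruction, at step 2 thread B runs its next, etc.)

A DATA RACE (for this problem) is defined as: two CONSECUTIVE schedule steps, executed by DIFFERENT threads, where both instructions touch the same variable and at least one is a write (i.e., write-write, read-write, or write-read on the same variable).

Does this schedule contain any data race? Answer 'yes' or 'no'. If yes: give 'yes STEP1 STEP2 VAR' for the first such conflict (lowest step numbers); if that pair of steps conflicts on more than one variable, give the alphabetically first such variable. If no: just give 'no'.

Answer: no

Derivation:
Steps 1,2: A(r=y,w=y) vs B(r=x,w=x). No conflict.
Steps 2,3: same thread (B). No race.
Steps 3,4: same thread (B). No race.
Steps 4,5: same thread (B). No race.
Steps 5,6: B(r=-,w=y) vs A(r=-,w=x). No conflict.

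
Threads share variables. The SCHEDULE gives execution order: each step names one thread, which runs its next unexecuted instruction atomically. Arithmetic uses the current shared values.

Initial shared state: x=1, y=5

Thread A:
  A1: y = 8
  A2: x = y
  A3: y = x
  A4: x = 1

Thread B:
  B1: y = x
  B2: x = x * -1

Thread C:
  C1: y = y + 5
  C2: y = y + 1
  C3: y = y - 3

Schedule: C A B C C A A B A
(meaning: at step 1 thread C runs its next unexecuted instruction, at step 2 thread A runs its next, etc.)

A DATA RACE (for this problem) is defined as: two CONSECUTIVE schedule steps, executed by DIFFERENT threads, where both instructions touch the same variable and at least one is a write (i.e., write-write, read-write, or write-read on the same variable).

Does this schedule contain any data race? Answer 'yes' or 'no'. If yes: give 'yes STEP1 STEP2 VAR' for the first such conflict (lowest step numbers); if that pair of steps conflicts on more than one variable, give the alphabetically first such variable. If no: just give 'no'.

Answer: yes 1 2 y

Derivation:
Steps 1,2: C(y = y + 5) vs A(y = 8). RACE on y (W-W).
Steps 2,3: A(y = 8) vs B(y = x). RACE on y (W-W).
Steps 3,4: B(y = x) vs C(y = y + 1). RACE on y (W-W).
Steps 4,5: same thread (C). No race.
Steps 5,6: C(y = y - 3) vs A(x = y). RACE on y (W-R).
Steps 6,7: same thread (A). No race.
Steps 7,8: A(y = x) vs B(x = x * -1). RACE on x (R-W).
Steps 8,9: B(x = x * -1) vs A(x = 1). RACE on x (W-W).
First conflict at steps 1,2.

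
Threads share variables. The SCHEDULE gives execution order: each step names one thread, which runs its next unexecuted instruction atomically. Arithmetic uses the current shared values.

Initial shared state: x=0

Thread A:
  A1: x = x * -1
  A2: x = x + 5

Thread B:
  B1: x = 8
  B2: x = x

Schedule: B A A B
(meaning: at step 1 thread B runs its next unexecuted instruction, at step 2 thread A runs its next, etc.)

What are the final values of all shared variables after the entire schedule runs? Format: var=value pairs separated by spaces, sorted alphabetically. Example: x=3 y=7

Step 1: thread B executes B1 (x = 8). Shared: x=8. PCs: A@0 B@1
Step 2: thread A executes A1 (x = x * -1). Shared: x=-8. PCs: A@1 B@1
Step 3: thread A executes A2 (x = x + 5). Shared: x=-3. PCs: A@2 B@1
Step 4: thread B executes B2 (x = x). Shared: x=-3. PCs: A@2 B@2

Answer: x=-3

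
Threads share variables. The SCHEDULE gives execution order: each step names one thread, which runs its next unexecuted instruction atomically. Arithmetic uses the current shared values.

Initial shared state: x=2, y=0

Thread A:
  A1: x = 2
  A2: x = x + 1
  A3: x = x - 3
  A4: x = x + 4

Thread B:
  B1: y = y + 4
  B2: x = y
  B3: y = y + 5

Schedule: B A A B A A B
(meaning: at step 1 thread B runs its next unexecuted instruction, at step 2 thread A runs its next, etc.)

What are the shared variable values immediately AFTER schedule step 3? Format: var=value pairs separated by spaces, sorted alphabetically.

Answer: x=3 y=4

Derivation:
Step 1: thread B executes B1 (y = y + 4). Shared: x=2 y=4. PCs: A@0 B@1
Step 2: thread A executes A1 (x = 2). Shared: x=2 y=4. PCs: A@1 B@1
Step 3: thread A executes A2 (x = x + 1). Shared: x=3 y=4. PCs: A@2 B@1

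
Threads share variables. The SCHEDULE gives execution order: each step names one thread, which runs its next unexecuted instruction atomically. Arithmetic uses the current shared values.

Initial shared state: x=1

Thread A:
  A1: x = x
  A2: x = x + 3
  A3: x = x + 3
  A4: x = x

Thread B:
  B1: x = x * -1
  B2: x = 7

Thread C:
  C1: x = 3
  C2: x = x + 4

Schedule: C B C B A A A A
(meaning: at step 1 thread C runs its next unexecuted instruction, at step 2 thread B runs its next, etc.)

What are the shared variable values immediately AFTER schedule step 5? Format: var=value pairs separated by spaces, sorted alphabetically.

Step 1: thread C executes C1 (x = 3). Shared: x=3. PCs: A@0 B@0 C@1
Step 2: thread B executes B1 (x = x * -1). Shared: x=-3. PCs: A@0 B@1 C@1
Step 3: thread C executes C2 (x = x + 4). Shared: x=1. PCs: A@0 B@1 C@2
Step 4: thread B executes B2 (x = 7). Shared: x=7. PCs: A@0 B@2 C@2
Step 5: thread A executes A1 (x = x). Shared: x=7. PCs: A@1 B@2 C@2

Answer: x=7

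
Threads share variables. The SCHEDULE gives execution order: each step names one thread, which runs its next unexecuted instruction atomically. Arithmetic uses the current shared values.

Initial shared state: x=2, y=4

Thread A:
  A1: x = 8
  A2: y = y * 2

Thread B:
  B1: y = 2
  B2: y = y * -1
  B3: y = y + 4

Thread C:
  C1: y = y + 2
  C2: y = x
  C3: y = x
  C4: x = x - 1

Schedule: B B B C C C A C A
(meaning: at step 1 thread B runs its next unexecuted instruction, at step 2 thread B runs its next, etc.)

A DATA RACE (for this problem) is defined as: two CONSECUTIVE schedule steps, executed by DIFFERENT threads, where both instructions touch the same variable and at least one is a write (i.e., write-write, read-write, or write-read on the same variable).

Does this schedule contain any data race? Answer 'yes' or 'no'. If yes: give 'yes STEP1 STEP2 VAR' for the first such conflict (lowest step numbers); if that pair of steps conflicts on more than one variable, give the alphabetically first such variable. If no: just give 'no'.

Steps 1,2: same thread (B). No race.
Steps 2,3: same thread (B). No race.
Steps 3,4: B(y = y + 4) vs C(y = y + 2). RACE on y (W-W).
Steps 4,5: same thread (C). No race.
Steps 5,6: same thread (C). No race.
Steps 6,7: C(y = x) vs A(x = 8). RACE on x (R-W).
Steps 7,8: A(x = 8) vs C(x = x - 1). RACE on x (W-W).
Steps 8,9: C(r=x,w=x) vs A(r=y,w=y). No conflict.
First conflict at steps 3,4.

Answer: yes 3 4 y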